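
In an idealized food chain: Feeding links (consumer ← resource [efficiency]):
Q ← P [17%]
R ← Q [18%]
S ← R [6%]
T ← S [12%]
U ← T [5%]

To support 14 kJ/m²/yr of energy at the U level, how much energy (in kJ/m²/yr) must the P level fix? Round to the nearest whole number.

Cumulative transfer efficiency: 0.17 × 0.18 × 0.06 × 0.12 × 0.05 = 0.000011016
P energy = 14 / 0.000011016 = 1270879 kJ/m²/yr

1270879 kJ/m²/yr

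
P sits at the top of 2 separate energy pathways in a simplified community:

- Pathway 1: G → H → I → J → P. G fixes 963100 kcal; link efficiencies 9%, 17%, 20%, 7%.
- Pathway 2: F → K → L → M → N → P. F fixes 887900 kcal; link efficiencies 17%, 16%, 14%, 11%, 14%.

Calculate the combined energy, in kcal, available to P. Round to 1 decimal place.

Pathway 1: 963100 × 0.09 × 0.17 × 0.2 × 0.07 = 206.29602 kcal
Pathway 2: 887900 × 0.17 × 0.16 × 0.14 × 0.11 × 0.14 = 52.06929728 kcal
Total at P: 206.29602 + 52.06929728 = 258.36531728 kcal

258.4 kcal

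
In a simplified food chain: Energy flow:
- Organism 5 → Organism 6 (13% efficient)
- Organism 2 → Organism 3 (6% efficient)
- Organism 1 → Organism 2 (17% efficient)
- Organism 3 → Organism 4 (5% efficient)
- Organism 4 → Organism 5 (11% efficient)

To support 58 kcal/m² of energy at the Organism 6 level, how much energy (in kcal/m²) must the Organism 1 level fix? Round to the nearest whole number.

Cumulative transfer efficiency: 0.17 × 0.06 × 0.05 × 0.11 × 0.13 = 0.000007293
Organism 1 energy = 58 / 0.000007293 = 7952831 kcal/m²

7952831 kcal/m²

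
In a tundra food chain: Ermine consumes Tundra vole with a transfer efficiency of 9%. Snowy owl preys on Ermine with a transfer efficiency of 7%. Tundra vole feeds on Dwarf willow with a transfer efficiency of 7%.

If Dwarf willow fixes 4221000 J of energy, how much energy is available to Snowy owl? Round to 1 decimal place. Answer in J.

Tundra vole: 4221000 × 0.07 = 295470 J
Ermine: 295470 × 0.09 = 26592.3 J
Snowy owl: 26592.3 × 0.07 = 1861.461 J

1861.5 J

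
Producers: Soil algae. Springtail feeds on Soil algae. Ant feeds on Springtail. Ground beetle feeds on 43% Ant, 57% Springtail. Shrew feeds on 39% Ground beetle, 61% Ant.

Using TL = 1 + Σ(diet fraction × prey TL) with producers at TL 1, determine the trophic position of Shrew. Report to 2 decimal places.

Springtail: 1 + 1 = 2
Ant: 1 + 2 = 3
Ground beetle: 1 + (0.43×3 + 0.57×2) = 3.43
Shrew: 1 + (0.39×3.43 + 0.61×3) = 4.1677

4.17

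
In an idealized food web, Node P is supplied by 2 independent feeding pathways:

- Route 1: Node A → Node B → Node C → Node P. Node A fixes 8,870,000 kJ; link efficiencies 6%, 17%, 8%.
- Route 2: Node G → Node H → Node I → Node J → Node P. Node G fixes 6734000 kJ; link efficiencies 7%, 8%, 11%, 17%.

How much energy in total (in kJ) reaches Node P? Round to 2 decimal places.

Route 1: 8870000 × 0.06 × 0.17 × 0.08 = 7237.92 kJ
Route 2: 6734000 × 0.07 × 0.08 × 0.11 × 0.17 = 705.18448 kJ
Total at Node P: 7237.92 + 705.18448 = 7943.10448 kJ

7943.10 kJ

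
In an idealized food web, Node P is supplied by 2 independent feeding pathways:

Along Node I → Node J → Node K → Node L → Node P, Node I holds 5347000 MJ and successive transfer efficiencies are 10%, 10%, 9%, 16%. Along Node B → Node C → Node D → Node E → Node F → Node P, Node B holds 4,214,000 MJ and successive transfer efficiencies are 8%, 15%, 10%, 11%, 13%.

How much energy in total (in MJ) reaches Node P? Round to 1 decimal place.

Via Node I: 5347000 × 0.1 × 0.1 × 0.09 × 0.16 = 769.968 MJ
Via Node B: 4214000 × 0.08 × 0.15 × 0.1 × 0.11 × 0.13 = 72.31224 MJ
Total at Node P: 769.968 + 72.31224 = 842.28024 MJ

842.3 MJ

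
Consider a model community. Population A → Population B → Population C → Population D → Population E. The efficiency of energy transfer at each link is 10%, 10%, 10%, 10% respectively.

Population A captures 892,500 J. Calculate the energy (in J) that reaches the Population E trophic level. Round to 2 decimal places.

Population B: 892500 × 0.1 = 89250 J
Population C: 89250 × 0.1 = 8925 J
Population D: 8925 × 0.1 = 892.5 J
Population E: 892.5 × 0.1 = 89.25 J

89.25 J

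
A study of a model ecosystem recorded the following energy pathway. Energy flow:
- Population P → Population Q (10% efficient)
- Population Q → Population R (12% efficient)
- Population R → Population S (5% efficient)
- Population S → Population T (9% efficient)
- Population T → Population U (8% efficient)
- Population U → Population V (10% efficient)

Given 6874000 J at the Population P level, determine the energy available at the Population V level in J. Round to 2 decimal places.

2.97 J

Population Q: 6874000 × 0.1 = 687400 J
Population R: 687400 × 0.12 = 82488 J
Population S: 82488 × 0.05 = 4124.4 J
Population T: 4124.4 × 0.09 = 371.196 J
Population U: 371.196 × 0.08 = 29.69568 J
Population V: 29.69568 × 0.1 = 2.969568 J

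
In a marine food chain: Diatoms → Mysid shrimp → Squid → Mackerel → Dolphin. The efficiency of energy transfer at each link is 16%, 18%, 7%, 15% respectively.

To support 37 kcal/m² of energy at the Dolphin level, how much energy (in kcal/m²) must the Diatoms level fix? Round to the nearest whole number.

122354 kcal/m²

Cumulative transfer efficiency: 0.16 × 0.18 × 0.07 × 0.15 = 0.0003024
Diatoms energy = 37 / 0.0003024 = 122354 kcal/m²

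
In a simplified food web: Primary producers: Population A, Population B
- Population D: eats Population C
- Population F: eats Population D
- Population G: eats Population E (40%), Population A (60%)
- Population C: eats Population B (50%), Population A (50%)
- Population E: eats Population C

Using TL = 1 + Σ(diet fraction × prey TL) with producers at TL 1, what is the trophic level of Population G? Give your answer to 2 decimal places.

2.80

Population C: 1 + (0.5×1 + 0.5×1) = 2
Population D: 1 + 2 = 3
Population E: 1 + 2 = 3
Population F: 1 + 3 = 4
Population G: 1 + (0.4×3 + 0.6×1) = 2.8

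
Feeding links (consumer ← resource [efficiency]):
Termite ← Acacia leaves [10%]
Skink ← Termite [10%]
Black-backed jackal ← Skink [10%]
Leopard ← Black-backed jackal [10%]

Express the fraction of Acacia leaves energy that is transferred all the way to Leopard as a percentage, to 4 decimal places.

Product of link efficiencies: 0.1 × 0.1 × 0.1 × 0.1 = 0.0001
As a percentage: 0.0001 × 100 = 0.0100%

0.0100%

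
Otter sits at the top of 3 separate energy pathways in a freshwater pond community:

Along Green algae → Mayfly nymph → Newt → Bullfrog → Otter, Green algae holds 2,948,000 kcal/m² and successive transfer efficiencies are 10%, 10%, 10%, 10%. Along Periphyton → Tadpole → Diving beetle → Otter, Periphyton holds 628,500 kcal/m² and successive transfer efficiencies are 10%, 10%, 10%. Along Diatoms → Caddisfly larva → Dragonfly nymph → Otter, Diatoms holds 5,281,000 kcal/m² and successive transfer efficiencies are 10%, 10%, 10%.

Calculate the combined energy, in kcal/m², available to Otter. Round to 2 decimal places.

Via Green algae: 2948000 × 0.1 × 0.1 × 0.1 × 0.1 = 294.8 kcal/m²
Via Periphyton: 628500 × 0.1 × 0.1 × 0.1 = 628.5 kcal/m²
Via Diatoms: 5281000 × 0.1 × 0.1 × 0.1 = 5281 kcal/m²
Total at Otter: 294.8 + 628.5 + 5281 = 6204.3 kcal/m²

6204.30 kcal/m²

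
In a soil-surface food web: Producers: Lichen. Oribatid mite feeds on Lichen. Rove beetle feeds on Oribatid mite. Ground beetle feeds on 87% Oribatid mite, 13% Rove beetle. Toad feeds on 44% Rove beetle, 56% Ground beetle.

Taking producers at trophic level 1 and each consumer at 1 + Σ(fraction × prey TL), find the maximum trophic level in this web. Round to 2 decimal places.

4.07

Oribatid mite: 1 + 1 = 2
Rove beetle: 1 + 2 = 3
Ground beetle: 1 + (0.87×2 + 0.13×3) = 3.13
Toad: 1 + (0.44×3 + 0.56×3.13) = 4.0728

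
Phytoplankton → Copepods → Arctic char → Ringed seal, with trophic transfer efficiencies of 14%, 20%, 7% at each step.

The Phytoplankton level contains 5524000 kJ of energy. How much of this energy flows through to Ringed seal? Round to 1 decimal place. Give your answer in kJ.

10827.0 kJ

Copepods: 5524000 × 0.14 = 773360 kJ
Arctic char: 773360 × 0.2 = 154672 kJ
Ringed seal: 154672 × 0.07 = 10827.04 kJ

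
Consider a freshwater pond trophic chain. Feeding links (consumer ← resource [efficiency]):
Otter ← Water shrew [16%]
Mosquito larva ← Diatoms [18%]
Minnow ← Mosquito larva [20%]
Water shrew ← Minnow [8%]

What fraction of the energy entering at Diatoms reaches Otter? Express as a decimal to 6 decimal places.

Product of link efficiencies: 0.18 × 0.2 × 0.08 × 0.16 = 0.0004608

0.000461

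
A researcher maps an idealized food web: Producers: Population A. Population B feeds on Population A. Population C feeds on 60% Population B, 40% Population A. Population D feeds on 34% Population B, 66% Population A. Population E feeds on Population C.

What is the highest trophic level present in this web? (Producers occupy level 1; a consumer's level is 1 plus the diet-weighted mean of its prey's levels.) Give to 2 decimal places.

Population B: 1 + 1 = 2
Population C: 1 + (0.6×2 + 0.4×1) = 2.6
Population D: 1 + (0.34×2 + 0.66×1) = 2.34
Population E: 1 + 2.6 = 3.6

3.60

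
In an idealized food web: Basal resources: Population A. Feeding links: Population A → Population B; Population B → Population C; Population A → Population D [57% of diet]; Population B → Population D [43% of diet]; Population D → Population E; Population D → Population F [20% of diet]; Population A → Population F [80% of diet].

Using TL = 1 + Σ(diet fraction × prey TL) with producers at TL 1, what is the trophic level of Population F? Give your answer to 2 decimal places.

2.29

Population B: 1 + 1 = 2
Population C: 1 + 2 = 3
Population D: 1 + (0.57×1 + 0.43×2) = 2.43
Population E: 1 + 2.43 = 3.43
Population F: 1 + (0.2×2.43 + 0.8×1) = 2.286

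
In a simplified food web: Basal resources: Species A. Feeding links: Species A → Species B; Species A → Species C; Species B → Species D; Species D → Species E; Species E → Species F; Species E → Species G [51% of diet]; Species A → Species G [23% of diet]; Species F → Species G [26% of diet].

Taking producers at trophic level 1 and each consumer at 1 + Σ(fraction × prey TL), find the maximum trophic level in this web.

Species B: 1 + 1 = 2
Species C: 1 + 1 = 2
Species D: 1 + 2 = 3
Species E: 1 + 3 = 4
Species F: 1 + 4 = 5
Species G: 1 + (0.51×4 + 0.23×1 + 0.26×5) = 4.57

5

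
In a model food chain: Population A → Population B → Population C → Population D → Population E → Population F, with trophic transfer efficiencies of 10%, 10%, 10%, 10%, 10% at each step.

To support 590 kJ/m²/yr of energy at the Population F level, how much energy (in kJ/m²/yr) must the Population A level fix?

Cumulative transfer efficiency: 0.1 × 0.1 × 0.1 × 0.1 × 0.1 = 0.00001
Population A energy = 590 / 0.00001 = 59000000 kJ/m²/yr

59000000 kJ/m²/yr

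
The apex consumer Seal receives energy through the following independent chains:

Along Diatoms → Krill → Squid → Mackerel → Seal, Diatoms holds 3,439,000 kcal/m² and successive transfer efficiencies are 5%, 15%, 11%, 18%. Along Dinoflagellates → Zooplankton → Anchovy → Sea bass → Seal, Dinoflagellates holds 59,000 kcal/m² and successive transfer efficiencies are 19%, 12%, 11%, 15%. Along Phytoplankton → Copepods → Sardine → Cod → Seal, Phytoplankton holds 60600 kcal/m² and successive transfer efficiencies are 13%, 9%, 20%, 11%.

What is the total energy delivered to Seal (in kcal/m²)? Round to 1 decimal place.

548.5 kcal/m²

Via Diatoms: 3439000 × 0.05 × 0.15 × 0.11 × 0.18 = 510.6915 kcal/m²
Via Dinoflagellates: 59000 × 0.19 × 0.12 × 0.11 × 0.15 = 22.1958 kcal/m²
Via Phytoplankton: 60600 × 0.13 × 0.09 × 0.2 × 0.11 = 15.59844 kcal/m²
Total at Seal: 510.6915 + 22.1958 + 15.59844 = 548.48574 kcal/m²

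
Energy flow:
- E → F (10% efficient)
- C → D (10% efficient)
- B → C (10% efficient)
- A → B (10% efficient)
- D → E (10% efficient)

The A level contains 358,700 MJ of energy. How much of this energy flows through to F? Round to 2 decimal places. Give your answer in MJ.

3.59 MJ

B: 358700 × 0.1 = 35870 MJ
C: 35870 × 0.1 = 3587 MJ
D: 3587 × 0.1 = 358.7 MJ
E: 358.7 × 0.1 = 35.87 MJ
F: 35.87 × 0.1 = 3.587 MJ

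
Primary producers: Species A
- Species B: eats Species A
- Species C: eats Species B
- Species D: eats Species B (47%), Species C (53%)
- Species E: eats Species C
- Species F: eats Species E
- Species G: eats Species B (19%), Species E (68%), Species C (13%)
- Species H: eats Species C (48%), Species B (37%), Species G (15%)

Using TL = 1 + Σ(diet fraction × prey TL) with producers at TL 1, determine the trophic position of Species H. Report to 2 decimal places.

Species B: 1 + 1 = 2
Species C: 1 + 2 = 3
Species D: 1 + (0.47×2 + 0.53×3) = 3.53
Species E: 1 + 3 = 4
Species F: 1 + 4 = 5
Species G: 1 + (0.19×2 + 0.68×4 + 0.13×3) = 4.49
Species H: 1 + (0.48×3 + 0.37×2 + 0.15×4.49) = 3.8535

3.85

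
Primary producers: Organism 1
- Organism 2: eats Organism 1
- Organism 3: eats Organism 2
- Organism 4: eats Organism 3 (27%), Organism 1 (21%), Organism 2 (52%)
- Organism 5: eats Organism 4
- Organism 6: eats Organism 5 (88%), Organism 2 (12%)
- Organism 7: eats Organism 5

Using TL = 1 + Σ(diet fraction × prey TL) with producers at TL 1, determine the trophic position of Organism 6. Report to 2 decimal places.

Organism 2: 1 + 1 = 2
Organism 3: 1 + 2 = 3
Organism 4: 1 + (0.27×3 + 0.21×1 + 0.52×2) = 3.06
Organism 5: 1 + 3.06 = 4.06
Organism 6: 1 + (0.88×4.06 + 0.12×2) = 4.8128
Organism 7: 1 + 4.06 = 5.06

4.81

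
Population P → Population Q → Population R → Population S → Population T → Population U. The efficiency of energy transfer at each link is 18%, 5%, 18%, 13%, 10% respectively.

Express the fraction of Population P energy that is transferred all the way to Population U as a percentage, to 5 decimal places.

Product of link efficiencies: 0.18 × 0.05 × 0.18 × 0.13 × 0.1 = 0.00002106
As a percentage: 0.00002106 × 100 = 0.00211%

0.00211%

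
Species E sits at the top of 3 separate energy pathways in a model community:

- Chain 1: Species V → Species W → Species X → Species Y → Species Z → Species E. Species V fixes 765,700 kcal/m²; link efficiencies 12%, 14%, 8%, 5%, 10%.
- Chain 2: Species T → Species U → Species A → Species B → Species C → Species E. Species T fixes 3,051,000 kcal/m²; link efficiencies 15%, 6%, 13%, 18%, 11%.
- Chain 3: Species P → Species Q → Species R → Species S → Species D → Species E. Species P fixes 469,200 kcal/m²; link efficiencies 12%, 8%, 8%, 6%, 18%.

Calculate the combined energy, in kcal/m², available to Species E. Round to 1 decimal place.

Chain 1: 765700 × 0.12 × 0.14 × 0.08 × 0.05 × 0.1 = 5.145504 kcal/m²
Chain 2: 3051000 × 0.15 × 0.06 × 0.13 × 0.18 × 0.11 = 70.679466 kcal/m²
Chain 3: 469200 × 0.12 × 0.08 × 0.08 × 0.06 × 0.18 = 3.89173248 kcal/m²
Total at Species E: 5.145504 + 70.679466 + 3.89173248 = 79.71670248 kcal/m²

79.7 kcal/m²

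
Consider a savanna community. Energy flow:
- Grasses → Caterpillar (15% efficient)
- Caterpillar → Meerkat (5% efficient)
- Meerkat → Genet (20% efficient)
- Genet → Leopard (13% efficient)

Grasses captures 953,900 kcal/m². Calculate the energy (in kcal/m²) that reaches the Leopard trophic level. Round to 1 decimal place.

186.0 kcal/m²

Caterpillar: 953900 × 0.15 = 143085 kcal/m²
Meerkat: 143085 × 0.05 = 7154.25 kcal/m²
Genet: 7154.25 × 0.2 = 1430.85 kcal/m²
Leopard: 1430.85 × 0.13 = 186.0105 kcal/m²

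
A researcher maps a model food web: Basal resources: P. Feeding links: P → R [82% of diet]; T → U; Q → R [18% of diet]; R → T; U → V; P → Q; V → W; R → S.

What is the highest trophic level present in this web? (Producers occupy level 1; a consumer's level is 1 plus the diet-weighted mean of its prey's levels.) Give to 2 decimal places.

6.18

Q: 1 + 1 = 2
R: 1 + (0.18×2 + 0.82×1) = 2.18
S: 1 + 2.18 = 3.18
T: 1 + 2.18 = 3.18
U: 1 + 3.18 = 4.18
V: 1 + 4.18 = 5.18
W: 1 + 5.18 = 6.18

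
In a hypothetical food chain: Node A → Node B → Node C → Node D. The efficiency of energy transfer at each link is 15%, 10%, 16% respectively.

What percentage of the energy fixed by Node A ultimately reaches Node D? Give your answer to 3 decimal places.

Product of link efficiencies: 0.15 × 0.1 × 0.16 = 0.0024
As a percentage: 0.0024 × 100 = 0.240%

0.240%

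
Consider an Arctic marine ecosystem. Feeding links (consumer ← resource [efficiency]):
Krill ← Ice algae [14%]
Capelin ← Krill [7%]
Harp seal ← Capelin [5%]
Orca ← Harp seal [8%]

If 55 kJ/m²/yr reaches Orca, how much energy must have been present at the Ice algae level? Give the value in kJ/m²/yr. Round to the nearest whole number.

1403061 kJ/m²/yr

Cumulative transfer efficiency: 0.14 × 0.07 × 0.05 × 0.08 = 0.0000392
Ice algae energy = 55 / 0.0000392 = 1403061 kJ/m²/yr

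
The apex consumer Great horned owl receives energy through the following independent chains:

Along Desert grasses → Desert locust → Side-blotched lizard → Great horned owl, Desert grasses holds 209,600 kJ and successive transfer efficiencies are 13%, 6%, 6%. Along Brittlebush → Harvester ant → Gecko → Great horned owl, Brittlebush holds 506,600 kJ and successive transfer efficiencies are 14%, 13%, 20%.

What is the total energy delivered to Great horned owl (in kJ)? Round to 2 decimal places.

1942.12 kJ

Via Desert grasses: 209600 × 0.13 × 0.06 × 0.06 = 98.0928 kJ
Via Brittlebush: 506600 × 0.14 × 0.13 × 0.2 = 1844.024 kJ
Total at Great horned owl: 98.0928 + 1844.024 = 1942.1168 kJ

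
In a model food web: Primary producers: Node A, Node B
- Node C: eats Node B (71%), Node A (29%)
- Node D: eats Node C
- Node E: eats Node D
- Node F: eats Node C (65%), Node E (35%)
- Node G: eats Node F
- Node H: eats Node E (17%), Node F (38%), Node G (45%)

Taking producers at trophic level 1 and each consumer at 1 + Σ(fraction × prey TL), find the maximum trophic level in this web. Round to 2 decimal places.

5.20

Node C: 1 + (0.71×1 + 0.29×1) = 2
Node D: 1 + 2 = 3
Node E: 1 + 3 = 4
Node F: 1 + (0.65×2 + 0.35×4) = 3.7
Node G: 1 + 3.7 = 4.7
Node H: 1 + (0.17×4 + 0.38×3.7 + 0.45×4.7) = 5.201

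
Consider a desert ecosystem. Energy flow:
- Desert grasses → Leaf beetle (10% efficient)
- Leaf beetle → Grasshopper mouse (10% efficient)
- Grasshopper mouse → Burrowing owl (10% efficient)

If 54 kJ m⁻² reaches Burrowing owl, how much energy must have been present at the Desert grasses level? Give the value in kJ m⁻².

Cumulative transfer efficiency: 0.1 × 0.1 × 0.1 = 0.001
Desert grasses energy = 54 / 0.001 = 54000 kJ m⁻²

54000 kJ m⁻²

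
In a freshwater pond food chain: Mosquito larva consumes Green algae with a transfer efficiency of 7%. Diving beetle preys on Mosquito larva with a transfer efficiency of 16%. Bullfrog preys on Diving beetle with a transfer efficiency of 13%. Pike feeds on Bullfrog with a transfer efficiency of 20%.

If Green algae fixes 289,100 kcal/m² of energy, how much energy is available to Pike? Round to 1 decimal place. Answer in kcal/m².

84.2 kcal/m²

Mosquito larva: 289100 × 0.07 = 20237 kcal/m²
Diving beetle: 20237 × 0.16 = 3237.92 kcal/m²
Bullfrog: 3237.92 × 0.13 = 420.9296 kcal/m²
Pike: 420.9296 × 0.2 = 84.18592 kcal/m²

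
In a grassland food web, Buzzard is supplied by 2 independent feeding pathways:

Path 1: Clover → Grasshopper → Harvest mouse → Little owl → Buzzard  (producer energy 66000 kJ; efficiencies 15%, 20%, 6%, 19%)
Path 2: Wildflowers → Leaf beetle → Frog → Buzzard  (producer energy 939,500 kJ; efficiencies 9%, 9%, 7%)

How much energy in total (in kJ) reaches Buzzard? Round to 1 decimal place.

555.3 kJ

Path 1: 66000 × 0.15 × 0.2 × 0.06 × 0.19 = 22.572 kJ
Path 2: 939500 × 0.09 × 0.09 × 0.07 = 532.6965 kJ
Total at Buzzard: 22.572 + 532.6965 = 555.2685 kJ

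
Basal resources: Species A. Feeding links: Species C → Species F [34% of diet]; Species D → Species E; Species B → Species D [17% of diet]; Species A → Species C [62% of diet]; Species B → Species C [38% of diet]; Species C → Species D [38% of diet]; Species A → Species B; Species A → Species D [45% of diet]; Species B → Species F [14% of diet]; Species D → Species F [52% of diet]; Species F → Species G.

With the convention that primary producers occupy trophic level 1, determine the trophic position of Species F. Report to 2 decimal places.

3.49

Species B: 1 + 1 = 2
Species C: 1 + (0.38×2 + 0.62×1) = 2.38
Species D: 1 + (0.38×2.38 + 0.45×1 + 0.17×2) = 2.6944
Species E: 1 + 2.6944 = 3.6944
Species F: 1 + (0.14×2 + 0.52×2.6944 + 0.34×2.38) = 3.490288
Species G: 1 + 3.490288 = 4.490288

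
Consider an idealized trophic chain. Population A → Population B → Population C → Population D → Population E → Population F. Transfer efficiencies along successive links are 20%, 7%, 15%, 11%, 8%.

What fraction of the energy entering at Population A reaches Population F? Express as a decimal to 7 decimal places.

0.0000185

Product of link efficiencies: 0.2 × 0.07 × 0.15 × 0.11 × 0.08 = 0.00001848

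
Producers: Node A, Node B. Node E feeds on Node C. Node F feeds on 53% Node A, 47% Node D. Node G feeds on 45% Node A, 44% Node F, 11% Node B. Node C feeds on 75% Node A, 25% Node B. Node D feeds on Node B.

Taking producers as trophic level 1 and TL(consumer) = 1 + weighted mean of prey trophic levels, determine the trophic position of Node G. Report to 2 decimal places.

Node C: 1 + (0.75×1 + 0.25×1) = 2
Node D: 1 + 1 = 2
Node E: 1 + 2 = 3
Node F: 1 + (0.53×1 + 0.47×2) = 2.47
Node G: 1 + (0.45×1 + 0.44×2.47 + 0.11×1) = 2.6468

2.65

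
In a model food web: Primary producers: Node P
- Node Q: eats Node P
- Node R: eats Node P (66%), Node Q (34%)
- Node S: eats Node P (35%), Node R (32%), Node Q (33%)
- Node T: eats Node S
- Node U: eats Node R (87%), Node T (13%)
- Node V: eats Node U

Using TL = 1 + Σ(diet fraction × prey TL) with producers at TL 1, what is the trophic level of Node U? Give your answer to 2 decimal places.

Node Q: 1 + 1 = 2
Node R: 1 + (0.66×1 + 0.34×2) = 2.34
Node S: 1 + (0.35×1 + 0.32×2.34 + 0.33×2) = 2.7588
Node T: 1 + 2.7588 = 3.7588
Node U: 1 + (0.87×2.34 + 0.13×3.7588) = 3.524444
Node V: 1 + 3.524444 = 4.524444

3.52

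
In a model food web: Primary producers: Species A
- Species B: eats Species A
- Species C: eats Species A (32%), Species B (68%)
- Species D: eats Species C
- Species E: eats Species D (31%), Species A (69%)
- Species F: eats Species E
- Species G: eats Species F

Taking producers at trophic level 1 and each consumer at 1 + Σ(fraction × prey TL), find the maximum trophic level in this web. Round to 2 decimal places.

Species B: 1 + 1 = 2
Species C: 1 + (0.32×1 + 0.68×2) = 2.68
Species D: 1 + 2.68 = 3.68
Species E: 1 + (0.31×3.68 + 0.69×1) = 2.8308
Species F: 1 + 2.8308 = 3.8308
Species G: 1 + 3.8308 = 4.8308

4.83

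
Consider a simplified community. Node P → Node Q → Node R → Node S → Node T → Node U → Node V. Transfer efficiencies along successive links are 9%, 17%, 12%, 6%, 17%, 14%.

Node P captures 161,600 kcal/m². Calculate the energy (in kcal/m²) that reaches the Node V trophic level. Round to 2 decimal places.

Node Q: 161600 × 0.09 = 14544 kcal/m²
Node R: 14544 × 0.17 = 2472.48 kcal/m²
Node S: 2472.48 × 0.12 = 296.6976 kcal/m²
Node T: 296.6976 × 0.06 = 17.801856 kcal/m²
Node U: 17.801856 × 0.17 = 3.02631552 kcal/m²
Node V: 3.02631552 × 0.14 = 0.4236841728 kcal/m²

0.42 kcal/m²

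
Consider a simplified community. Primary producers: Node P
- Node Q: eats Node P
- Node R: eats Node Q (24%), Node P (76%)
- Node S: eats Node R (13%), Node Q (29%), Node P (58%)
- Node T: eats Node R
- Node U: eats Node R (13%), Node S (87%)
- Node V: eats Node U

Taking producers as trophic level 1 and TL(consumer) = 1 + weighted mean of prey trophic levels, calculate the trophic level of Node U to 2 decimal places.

3.42

Node Q: 1 + 1 = 2
Node R: 1 + (0.24×2 + 0.76×1) = 2.24
Node S: 1 + (0.13×2.24 + 0.29×2 + 0.58×1) = 2.4512
Node T: 1 + 2.24 = 3.24
Node U: 1 + (0.13×2.24 + 0.87×2.4512) = 3.423744
Node V: 1 + 3.423744 = 4.423744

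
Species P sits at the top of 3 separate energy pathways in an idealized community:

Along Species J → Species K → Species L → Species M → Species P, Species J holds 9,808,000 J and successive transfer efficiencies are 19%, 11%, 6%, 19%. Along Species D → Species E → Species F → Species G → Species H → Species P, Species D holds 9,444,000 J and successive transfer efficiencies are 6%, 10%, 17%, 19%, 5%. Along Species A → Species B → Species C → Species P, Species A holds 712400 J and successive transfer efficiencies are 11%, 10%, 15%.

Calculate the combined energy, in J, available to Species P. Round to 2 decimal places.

3603.83 J

Via Species J: 9808000 × 0.19 × 0.11 × 0.06 × 0.19 = 2336.85408 J
Via Species D: 9444000 × 0.06 × 0.1 × 0.17 × 0.19 × 0.05 = 91.51236 J
Via Species A: 712400 × 0.11 × 0.1 × 0.15 = 1175.46 J
Total at Species P: 2336.85408 + 91.51236 + 1175.46 = 3603.82644 J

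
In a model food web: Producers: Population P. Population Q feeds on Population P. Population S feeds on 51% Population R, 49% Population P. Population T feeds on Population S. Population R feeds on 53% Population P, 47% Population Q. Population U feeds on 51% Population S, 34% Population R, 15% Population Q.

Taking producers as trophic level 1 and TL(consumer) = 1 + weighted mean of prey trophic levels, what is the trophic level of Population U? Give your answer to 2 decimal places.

3.54

Population Q: 1 + 1 = 2
Population R: 1 + (0.53×1 + 0.47×2) = 2.47
Population S: 1 + (0.51×2.47 + 0.49×1) = 2.7497
Population T: 1 + 2.7497 = 3.7497
Population U: 1 + (0.51×2.7497 + 0.34×2.47 + 0.15×2) = 3.542147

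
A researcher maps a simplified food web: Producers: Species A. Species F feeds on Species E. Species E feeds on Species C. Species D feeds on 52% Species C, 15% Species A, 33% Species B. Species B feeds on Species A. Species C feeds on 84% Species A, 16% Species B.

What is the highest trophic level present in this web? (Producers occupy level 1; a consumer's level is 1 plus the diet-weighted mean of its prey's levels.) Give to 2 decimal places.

Species B: 1 + 1 = 2
Species C: 1 + (0.84×1 + 0.16×2) = 2.16
Species D: 1 + (0.52×2.16 + 0.15×1 + 0.33×2) = 2.9332
Species E: 1 + 2.16 = 3.16
Species F: 1 + 3.16 = 4.16

4.16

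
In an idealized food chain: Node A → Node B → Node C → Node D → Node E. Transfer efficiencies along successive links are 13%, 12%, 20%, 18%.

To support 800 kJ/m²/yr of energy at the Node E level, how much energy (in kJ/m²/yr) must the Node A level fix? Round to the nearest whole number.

Cumulative transfer efficiency: 0.13 × 0.12 × 0.2 × 0.18 = 0.0005616
Node A energy = 800 / 0.0005616 = 1424501 kJ/m²/yr

1424501 kJ/m²/yr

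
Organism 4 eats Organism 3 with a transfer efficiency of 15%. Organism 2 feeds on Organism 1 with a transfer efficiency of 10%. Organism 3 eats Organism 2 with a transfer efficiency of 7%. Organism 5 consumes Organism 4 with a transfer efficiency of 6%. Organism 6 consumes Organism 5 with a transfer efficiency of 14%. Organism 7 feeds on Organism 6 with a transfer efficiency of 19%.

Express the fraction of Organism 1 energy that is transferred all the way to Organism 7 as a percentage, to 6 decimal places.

0.000168%

Product of link efficiencies: 0.1 × 0.07 × 0.15 × 0.06 × 0.14 × 0.19 = 0.0000016758
As a percentage: 0.0000016758 × 100 = 0.000168%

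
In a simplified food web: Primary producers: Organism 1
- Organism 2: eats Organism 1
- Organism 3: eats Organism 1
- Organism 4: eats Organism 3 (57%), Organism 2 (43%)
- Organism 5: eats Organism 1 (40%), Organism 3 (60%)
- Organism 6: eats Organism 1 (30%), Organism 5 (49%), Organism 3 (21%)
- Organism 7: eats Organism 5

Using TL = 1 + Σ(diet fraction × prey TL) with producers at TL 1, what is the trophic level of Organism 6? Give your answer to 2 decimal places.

Organism 2: 1 + 1 = 2
Organism 3: 1 + 1 = 2
Organism 4: 1 + (0.57×2 + 0.43×2) = 3
Organism 5: 1 + (0.4×1 + 0.6×2) = 2.6
Organism 6: 1 + (0.3×1 + 0.49×2.6 + 0.21×2) = 2.994
Organism 7: 1 + 2.6 = 3.6

2.99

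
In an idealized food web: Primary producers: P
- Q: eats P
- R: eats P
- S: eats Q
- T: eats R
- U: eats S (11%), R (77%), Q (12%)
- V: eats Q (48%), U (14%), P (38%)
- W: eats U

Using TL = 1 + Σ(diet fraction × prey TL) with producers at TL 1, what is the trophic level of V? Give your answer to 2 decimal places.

Q: 1 + 1 = 2
R: 1 + 1 = 2
S: 1 + 2 = 3
T: 1 + 2 = 3
U: 1 + (0.11×3 + 0.77×2 + 0.12×2) = 3.11
V: 1 + (0.48×2 + 0.14×3.11 + 0.38×1) = 2.7754
W: 1 + 3.11 = 4.11

2.78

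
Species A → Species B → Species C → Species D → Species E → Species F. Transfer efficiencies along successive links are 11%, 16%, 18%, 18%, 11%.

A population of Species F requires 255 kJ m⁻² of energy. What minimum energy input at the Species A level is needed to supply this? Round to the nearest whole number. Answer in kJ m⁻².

Cumulative transfer efficiency: 0.11 × 0.16 × 0.18 × 0.18 × 0.11 = 0.0000627264
Species A energy = 255 / 0.0000627264 = 4065274 kJ m⁻²

4065274 kJ m⁻²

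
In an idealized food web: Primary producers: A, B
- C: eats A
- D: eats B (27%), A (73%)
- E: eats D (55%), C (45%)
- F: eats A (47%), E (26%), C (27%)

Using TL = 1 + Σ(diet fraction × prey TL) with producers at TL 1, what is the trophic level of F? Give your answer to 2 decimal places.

2.79

C: 1 + 1 = 2
D: 1 + (0.27×1 + 0.73×1) = 2
E: 1 + (0.55×2 + 0.45×2) = 3
F: 1 + (0.47×1 + 0.26×3 + 0.27×2) = 2.79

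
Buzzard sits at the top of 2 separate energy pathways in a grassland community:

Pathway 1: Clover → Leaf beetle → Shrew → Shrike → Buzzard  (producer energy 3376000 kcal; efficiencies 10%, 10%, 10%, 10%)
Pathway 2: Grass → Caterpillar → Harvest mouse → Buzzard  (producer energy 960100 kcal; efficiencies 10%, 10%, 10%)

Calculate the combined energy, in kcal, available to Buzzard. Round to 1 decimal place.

Pathway 1: 3376000 × 0.1 × 0.1 × 0.1 × 0.1 = 337.6 kcal
Pathway 2: 960100 × 0.1 × 0.1 × 0.1 = 960.1 kcal
Total at Buzzard: 337.6 + 960.1 = 1297.7 kcal

1297.7 kcal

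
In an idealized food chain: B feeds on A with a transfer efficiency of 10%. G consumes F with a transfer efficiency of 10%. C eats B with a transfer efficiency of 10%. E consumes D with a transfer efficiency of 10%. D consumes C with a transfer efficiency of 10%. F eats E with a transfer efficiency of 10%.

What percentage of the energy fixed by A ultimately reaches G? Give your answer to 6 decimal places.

Product of link efficiencies: 0.1 × 0.1 × 0.1 × 0.1 × 0.1 × 0.1 = 0.000001
As a percentage: 0.000001 × 100 = 0.000100%

0.000100%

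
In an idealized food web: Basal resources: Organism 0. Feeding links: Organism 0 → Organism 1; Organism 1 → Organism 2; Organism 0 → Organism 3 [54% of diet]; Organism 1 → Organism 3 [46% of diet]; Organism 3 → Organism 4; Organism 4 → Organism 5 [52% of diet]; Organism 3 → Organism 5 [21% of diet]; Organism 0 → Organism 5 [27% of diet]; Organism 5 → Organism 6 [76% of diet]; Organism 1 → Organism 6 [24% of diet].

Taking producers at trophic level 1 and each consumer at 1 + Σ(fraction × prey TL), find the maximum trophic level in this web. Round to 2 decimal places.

4.21

Organism 1: 1 + 1 = 2
Organism 2: 1 + 2 = 3
Organism 3: 1 + (0.54×1 + 0.46×2) = 2.46
Organism 4: 1 + 2.46 = 3.46
Organism 5: 1 + (0.52×3.46 + 0.21×2.46 + 0.27×1) = 3.5858
Organism 6: 1 + (0.76×3.5858 + 0.24×2) = 4.205208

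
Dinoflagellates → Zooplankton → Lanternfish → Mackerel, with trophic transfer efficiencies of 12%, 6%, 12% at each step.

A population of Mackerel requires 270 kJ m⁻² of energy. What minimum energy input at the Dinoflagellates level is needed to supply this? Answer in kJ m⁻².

Cumulative transfer efficiency: 0.12 × 0.06 × 0.12 = 0.000864
Dinoflagellates energy = 270 / 0.000864 = 312500 kJ m⁻²

312500 kJ m⁻²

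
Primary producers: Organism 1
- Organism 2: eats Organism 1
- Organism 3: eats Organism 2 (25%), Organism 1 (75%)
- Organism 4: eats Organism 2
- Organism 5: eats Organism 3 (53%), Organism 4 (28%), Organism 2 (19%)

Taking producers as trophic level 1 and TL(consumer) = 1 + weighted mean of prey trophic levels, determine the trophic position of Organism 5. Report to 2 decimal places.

Organism 2: 1 + 1 = 2
Organism 3: 1 + (0.25×2 + 0.75×1) = 2.25
Organism 4: 1 + 2 = 3
Organism 5: 1 + (0.53×2.25 + 0.28×3 + 0.19×2) = 3.4125

3.41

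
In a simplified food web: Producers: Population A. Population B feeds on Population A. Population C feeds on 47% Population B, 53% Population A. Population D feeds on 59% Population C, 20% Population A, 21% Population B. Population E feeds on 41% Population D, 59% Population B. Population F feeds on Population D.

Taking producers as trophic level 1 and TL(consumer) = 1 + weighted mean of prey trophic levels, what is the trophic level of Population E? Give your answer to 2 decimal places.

3.44

Population B: 1 + 1 = 2
Population C: 1 + (0.47×2 + 0.53×1) = 2.47
Population D: 1 + (0.59×2.47 + 0.2×1 + 0.21×2) = 3.0773
Population E: 1 + (0.41×3.0773 + 0.59×2) = 3.441693
Population F: 1 + 3.0773 = 4.0773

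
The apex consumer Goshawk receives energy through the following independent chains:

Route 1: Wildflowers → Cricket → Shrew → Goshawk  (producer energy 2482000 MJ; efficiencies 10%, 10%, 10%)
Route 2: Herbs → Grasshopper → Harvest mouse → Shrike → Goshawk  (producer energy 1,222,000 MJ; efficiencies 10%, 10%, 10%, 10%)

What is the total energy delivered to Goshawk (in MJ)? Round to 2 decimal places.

Route 1: 2482000 × 0.1 × 0.1 × 0.1 = 2482 MJ
Route 2: 1222000 × 0.1 × 0.1 × 0.1 × 0.1 = 122.2 MJ
Total at Goshawk: 2482 + 122.2 = 2604.2 MJ

2604.20 MJ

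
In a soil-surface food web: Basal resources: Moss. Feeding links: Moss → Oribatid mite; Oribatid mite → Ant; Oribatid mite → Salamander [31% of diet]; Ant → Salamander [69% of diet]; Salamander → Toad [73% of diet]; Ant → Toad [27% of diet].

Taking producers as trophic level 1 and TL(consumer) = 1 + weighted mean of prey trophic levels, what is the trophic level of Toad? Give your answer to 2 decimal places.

4.50

Oribatid mite: 1 + 1 = 2
Ant: 1 + 2 = 3
Salamander: 1 + (0.31×2 + 0.69×3) = 3.69
Toad: 1 + (0.73×3.69 + 0.27×3) = 4.5037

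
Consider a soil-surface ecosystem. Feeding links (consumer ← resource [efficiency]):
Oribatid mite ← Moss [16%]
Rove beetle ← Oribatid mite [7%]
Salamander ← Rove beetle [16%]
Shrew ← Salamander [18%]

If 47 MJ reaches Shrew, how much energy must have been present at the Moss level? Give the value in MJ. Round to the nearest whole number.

Cumulative transfer efficiency: 0.16 × 0.07 × 0.16 × 0.18 = 0.00032256
Moss energy = 47 / 0.00032256 = 145709 MJ

145709 MJ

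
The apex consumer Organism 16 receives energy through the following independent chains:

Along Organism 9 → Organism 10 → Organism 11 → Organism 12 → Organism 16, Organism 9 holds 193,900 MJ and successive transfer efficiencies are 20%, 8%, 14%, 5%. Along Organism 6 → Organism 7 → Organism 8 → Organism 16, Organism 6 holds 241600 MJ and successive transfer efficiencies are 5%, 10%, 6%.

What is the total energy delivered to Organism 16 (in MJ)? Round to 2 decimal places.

94.20 MJ

Via Organism 9: 193900 × 0.2 × 0.08 × 0.14 × 0.05 = 21.7168 MJ
Via Organism 6: 241600 × 0.05 × 0.1 × 0.06 = 72.48 MJ
Total at Organism 16: 21.7168 + 72.48 = 94.1968 MJ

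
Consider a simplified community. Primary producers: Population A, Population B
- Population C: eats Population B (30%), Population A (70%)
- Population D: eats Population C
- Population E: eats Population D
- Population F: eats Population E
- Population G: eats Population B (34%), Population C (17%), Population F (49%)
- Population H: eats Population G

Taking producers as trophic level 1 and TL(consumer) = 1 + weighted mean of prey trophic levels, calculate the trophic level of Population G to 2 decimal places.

Population C: 1 + (0.3×1 + 0.7×1) = 2
Population D: 1 + 2 = 3
Population E: 1 + 3 = 4
Population F: 1 + 4 = 5
Population G: 1 + (0.34×1 + 0.17×2 + 0.49×5) = 4.13
Population H: 1 + 4.13 = 5.13

4.13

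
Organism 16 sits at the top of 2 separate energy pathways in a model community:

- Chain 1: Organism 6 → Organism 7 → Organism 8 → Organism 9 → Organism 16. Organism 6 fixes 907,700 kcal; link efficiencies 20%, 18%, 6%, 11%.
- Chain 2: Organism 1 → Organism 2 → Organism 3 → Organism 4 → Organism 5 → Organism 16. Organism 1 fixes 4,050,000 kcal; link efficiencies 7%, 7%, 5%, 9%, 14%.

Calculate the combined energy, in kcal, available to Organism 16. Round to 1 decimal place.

228.2 kcal

Chain 1: 907700 × 0.2 × 0.18 × 0.06 × 0.11 = 215.66952 kcal
Chain 2: 4050000 × 0.07 × 0.07 × 0.05 × 0.09 × 0.14 = 12.50235 kcal
Total at Organism 16: 215.66952 + 12.50235 = 228.17187 kcal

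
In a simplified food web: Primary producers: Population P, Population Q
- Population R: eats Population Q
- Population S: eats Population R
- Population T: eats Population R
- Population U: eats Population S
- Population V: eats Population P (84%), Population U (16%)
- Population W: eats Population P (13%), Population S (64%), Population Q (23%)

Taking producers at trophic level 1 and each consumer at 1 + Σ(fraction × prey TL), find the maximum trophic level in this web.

Population R: 1 + 1 = 2
Population S: 1 + 2 = 3
Population T: 1 + 2 = 3
Population U: 1 + 3 = 4
Population V: 1 + (0.84×1 + 0.16×4) = 2.48
Population W: 1 + (0.13×1 + 0.64×3 + 0.23×1) = 3.28

4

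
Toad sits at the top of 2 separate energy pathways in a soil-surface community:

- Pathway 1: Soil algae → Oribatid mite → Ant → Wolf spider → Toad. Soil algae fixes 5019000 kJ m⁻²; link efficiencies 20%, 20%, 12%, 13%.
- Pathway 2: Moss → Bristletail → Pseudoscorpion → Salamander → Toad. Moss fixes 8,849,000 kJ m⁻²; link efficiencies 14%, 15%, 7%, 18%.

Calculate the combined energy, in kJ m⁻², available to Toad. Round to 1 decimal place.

5473.3 kJ m⁻²

Pathway 1: 5019000 × 0.2 × 0.2 × 0.12 × 0.13 = 3131.856 kJ m⁻²
Pathway 2: 8849000 × 0.14 × 0.15 × 0.07 × 0.18 = 2341.4454 kJ m⁻²
Total at Toad: 3131.856 + 2341.4454 = 5473.3014 kJ m⁻²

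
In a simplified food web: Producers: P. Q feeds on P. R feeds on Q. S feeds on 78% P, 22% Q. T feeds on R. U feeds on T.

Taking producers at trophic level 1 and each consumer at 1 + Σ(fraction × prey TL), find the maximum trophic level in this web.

Q: 1 + 1 = 2
R: 1 + 2 = 3
S: 1 + (0.78×1 + 0.22×2) = 2.22
T: 1 + 3 = 4
U: 1 + 4 = 5

5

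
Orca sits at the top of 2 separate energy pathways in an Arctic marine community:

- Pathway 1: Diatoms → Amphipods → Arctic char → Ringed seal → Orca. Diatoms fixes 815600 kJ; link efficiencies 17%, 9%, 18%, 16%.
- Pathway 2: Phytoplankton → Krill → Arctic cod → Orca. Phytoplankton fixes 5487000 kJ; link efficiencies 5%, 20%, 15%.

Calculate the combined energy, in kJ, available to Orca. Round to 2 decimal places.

Pathway 1: 815600 × 0.17 × 0.09 × 0.18 × 0.16 = 359.385984 kJ
Pathway 2: 5487000 × 0.05 × 0.2 × 0.15 = 8230.5 kJ
Total at Orca: 359.385984 + 8230.5 = 8589.885984 kJ

8589.89 kJ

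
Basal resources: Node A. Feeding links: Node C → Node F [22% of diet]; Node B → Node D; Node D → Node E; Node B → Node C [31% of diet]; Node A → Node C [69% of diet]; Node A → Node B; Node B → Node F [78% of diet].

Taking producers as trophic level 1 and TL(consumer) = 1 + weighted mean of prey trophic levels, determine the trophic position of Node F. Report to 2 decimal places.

3.07

Node B: 1 + 1 = 2
Node C: 1 + (0.69×1 + 0.31×2) = 2.31
Node D: 1 + 2 = 3
Node E: 1 + 3 = 4
Node F: 1 + (0.22×2.31 + 0.78×2) = 3.0682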